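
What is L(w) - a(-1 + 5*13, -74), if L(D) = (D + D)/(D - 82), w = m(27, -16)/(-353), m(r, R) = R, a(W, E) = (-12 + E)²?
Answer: -106983156/14465 ≈ -7396.0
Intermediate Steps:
w = 16/353 (w = -16/(-353) = -16*(-1/353) = 16/353 ≈ 0.045326)
L(D) = 2*D/(-82 + D) (L(D) = (2*D)/(-82 + D) = 2*D/(-82 + D))
L(w) - a(-1 + 5*13, -74) = 2*(16/353)/(-82 + 16/353) - (-12 - 74)² = 2*(16/353)/(-28930/353) - 1*(-86)² = 2*(16/353)*(-353/28930) - 1*7396 = -16/14465 - 7396 = -106983156/14465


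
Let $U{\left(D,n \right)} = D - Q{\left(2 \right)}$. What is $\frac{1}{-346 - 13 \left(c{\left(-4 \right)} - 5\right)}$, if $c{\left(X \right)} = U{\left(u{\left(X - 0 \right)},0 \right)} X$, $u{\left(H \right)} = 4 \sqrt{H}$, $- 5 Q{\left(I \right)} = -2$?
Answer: $- \frac{7545}{6603481} - \frac{10400 i}{6603481} \approx -0.0011426 - 0.0015749 i$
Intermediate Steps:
$Q{\left(I \right)} = \frac{2}{5}$ ($Q{\left(I \right)} = \left(- \frac{1}{5}\right) \left(-2\right) = \frac{2}{5}$)
$U{\left(D,n \right)} = - \frac{2}{5} + D$ ($U{\left(D,n \right)} = D - \frac{2}{5} = - \frac{2}{5} + D$)
$c{\left(X \right)} = X \left(- \frac{2}{5} + 4 \sqrt{X}\right)$ ($c{\left(X \right)} = \left(- \frac{2}{5} + 4 \sqrt{X - 0}\right) X = \left(- \frac{2}{5} + 4 \sqrt{X + 0}\right) X = \left(- \frac{2}{5} + 4 \sqrt{X}\right) X = X \left(- \frac{2}{5} + 4 \sqrt{X}\right)$)
$\frac{1}{-346 - 13 \left(c{\left(-4 \right)} - 5\right)} = \frac{1}{-346 - 13 \left(\left(4 \left(-4\right)^{\frac{3}{2}} - - \frac{8}{5}\right) - 5\right)} = \frac{1}{-346 - 13 \left(\left(4 \left(- 8 i\right) + \frac{8}{5}\right) - 5\right)} = \frac{1}{-346 - 13 \left(\left(- 32 i + \frac{8}{5}\right) - 5\right)} = \frac{1}{-346 - 13 \left(\left(\frac{8}{5} - 32 i\right) - 5\right)} = \frac{1}{-346 - 13 \left(- \frac{17}{5} - 32 i\right)} = \frac{1}{-346 + \left(\frac{221}{5} + 416 i\right)} = \frac{1}{- \frac{1509}{5} + 416 i} = \frac{25 \left(- \frac{1509}{5} - 416 i\right)}{6603481}$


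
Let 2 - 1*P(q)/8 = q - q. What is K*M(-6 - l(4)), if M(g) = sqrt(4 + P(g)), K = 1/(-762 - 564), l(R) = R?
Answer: -sqrt(5)/663 ≈ -0.0033727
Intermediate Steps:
P(q) = 16 (P(q) = 16 - 8*(q - q) = 16 - 8*0 = 16 + 0 = 16)
K = -1/1326 (K = 1/(-1326) = -1/1326 ≈ -0.00075415)
M(g) = 2*sqrt(5) (M(g) = sqrt(4 + 16) = sqrt(20) = 2*sqrt(5))
K*M(-6 - l(4)) = -sqrt(5)/663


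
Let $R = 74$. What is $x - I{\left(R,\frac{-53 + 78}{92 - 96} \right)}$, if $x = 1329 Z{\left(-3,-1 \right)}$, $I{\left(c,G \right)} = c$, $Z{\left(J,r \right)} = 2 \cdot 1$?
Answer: $2584$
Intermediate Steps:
$Z{\left(J,r \right)} = 2$
$x = 2658$ ($x = 1329 \cdot 2 = 2658$)
$x - I{\left(R,\frac{-53 + 78}{92 - 96} \right)} = 2658 - 74 = 2584$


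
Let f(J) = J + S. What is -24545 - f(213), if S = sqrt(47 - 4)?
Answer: -24758 - sqrt(43) ≈ -24765.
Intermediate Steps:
S = sqrt(43) ≈ 6.5574
f(J) = J + sqrt(43)
-24545 - f(213) = -24545 - (213 + sqrt(43)) = -24545 + (-213 - sqrt(43)) = -24758 - sqrt(43)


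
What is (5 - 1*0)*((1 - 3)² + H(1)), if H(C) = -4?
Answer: 0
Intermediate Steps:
(5 - 1*0)*((1 - 3)² + H(1)) = (5 - 1*0)*((1 - 3)² - 4) = (5 + 0)*((-2)² - 4) = 5*(4 - 4) = 5*0 = 0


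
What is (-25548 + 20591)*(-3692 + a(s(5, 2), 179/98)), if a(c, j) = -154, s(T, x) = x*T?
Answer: 19064622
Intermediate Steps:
s(T, x) = T*x
(-25548 + 20591)*(-3692 + a(s(5, 2), 179/98)) = (-25548 + 20591)*(-3692 - 154) = -4957*(-3846) = 19064622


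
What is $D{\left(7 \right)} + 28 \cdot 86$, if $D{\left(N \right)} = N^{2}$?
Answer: $2457$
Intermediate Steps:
$D{\left(7 \right)} + 28 \cdot 86 = 7^{2} + 28 \cdot 86 = 49 + 2408 = 2457$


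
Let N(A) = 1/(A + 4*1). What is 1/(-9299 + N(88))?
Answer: -92/855507 ≈ -0.00010754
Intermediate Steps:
N(A) = 1/(4 + A) (N(A) = 1/(A + 4) = 1/(4 + A))
1/(-9299 + N(88)) = 1/(-9299 + 1/(4 + 88)) = 1/(-9299 + 1/92) = 1/(-855507/92) = -92/855507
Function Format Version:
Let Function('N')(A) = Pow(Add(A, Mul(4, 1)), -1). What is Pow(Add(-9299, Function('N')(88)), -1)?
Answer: Rational(-92, 855507) ≈ -0.00010754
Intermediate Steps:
Function('N')(A) = Pow(Add(4, A), -1) (Function('N')(A) = Pow(Add(A, 4), -1) = Pow(Add(4, A), -1))
Pow(Add(-9299, Function('N')(88)), -1) = Pow(Add(-9299, Pow(Add(4, 88), -1)), -1) = Pow(Add(-9299, Pow(92, -1)), -1) = Pow(Add(-9299, Rational(1, 92)), -1) = Pow(Rational(-855507, 92), -1) = Rational(-92, 855507)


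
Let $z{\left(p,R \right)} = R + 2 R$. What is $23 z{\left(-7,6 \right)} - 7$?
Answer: $407$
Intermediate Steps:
$z{\left(p,R \right)} = 3 R$
$23 z{\left(-7,6 \right)} - 7 = 23 \cdot 3 \cdot 6 - 7 = 23 \cdot 18 - 7 = 414 - 7 = 407$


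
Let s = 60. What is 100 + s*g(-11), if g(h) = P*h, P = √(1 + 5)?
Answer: 100 - 660*√6 ≈ -1516.7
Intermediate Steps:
P = √6 ≈ 2.4495
g(h) = h*√6 (g(h) = √6*h = h*√6)
100 + s*g(-11) = 100 + 60*(-11*√6) = 100 - 660*√6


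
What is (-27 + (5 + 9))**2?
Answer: 169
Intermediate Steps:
(-27 + (5 + 9))**2 = (-27 + 14)**2 = (-13)**2 = 169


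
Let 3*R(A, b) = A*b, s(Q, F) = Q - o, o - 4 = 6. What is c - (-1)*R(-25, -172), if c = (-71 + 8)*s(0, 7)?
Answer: 6190/3 ≈ 2063.3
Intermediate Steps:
o = 10 (o = 4 + 6 = 10)
s(Q, F) = -10 + Q (s(Q, F) = Q - 1*10 = Q - 10 = -10 + Q)
R(A, b) = A*b/3 (R(A, b) = (A*b)/3 = A*b/3)
c = 630 (c = (-71 + 8)*(-10 + 0) = -63*(-10) = 630)
c - (-1)*R(-25, -172) = 630 - (-1)*(⅓)*(-25)*(-172) = 630 - (-1)*4300/3 = 630 - 1*(-4300/3) = 630 + 4300/3 = 6190/3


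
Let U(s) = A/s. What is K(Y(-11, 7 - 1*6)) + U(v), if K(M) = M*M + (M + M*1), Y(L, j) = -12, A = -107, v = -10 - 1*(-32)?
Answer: 2533/22 ≈ 115.14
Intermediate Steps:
v = 22 (v = -10 + 32 = 22)
K(M) = M**2 + 2*M (K(M) = M**2 + (M + M) = M**2 + 2*M)
U(s) = -107/s
K(Y(-11, 7 - 1*6)) + U(v) = -12*(2 - 12) - 107/22 = -12*(-10) - 107*1/22 = 120 - 107/22 = 2533/22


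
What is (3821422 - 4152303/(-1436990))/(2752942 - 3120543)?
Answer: -5491349352083/528238960990 ≈ -10.396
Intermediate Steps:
(3821422 - 4152303/(-1436990))/(2752942 - 3120543) = (3821422 - 4152303*(-1/1436990))/(-367601) = (3821422 + 4152303/1436990)*(-1/367601) = (5491349352083/1436990)*(-1/367601) = -5491349352083/528238960990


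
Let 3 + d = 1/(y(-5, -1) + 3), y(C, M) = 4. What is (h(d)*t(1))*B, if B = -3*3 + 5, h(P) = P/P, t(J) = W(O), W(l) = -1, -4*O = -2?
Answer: 4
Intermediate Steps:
O = 1/2 (O = -1/4*(-2) = 1/2 ≈ 0.50000)
t(J) = -1
d = -20/7 (d = -3 + 1/(4 + 3) = -3 + 1/7 = -20/7 ≈ -2.8571)
h(P) = 1
B = -4 (B = -9 + 5 = -4)
(h(d)*t(1))*B = (1*(-1))*(-4) = -1*(-4) = 4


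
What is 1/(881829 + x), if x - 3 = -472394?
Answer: 1/409438 ≈ 2.4424e-6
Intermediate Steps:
x = -472391 (x = 3 - 472394 = -472391)
1/(881829 + x) = 1/(881829 - 472391) = 1/409438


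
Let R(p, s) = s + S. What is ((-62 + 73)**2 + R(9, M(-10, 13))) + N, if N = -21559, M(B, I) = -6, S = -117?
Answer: -21561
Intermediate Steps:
R(p, s) = -117 + s (R(p, s) = s - 117 = -117 + s)
((-62 + 73)**2 + R(9, M(-10, 13))) + N = ((-62 + 73)**2 + (-117 - 6)) - 21559 = (11**2 - 123) - 21559 = (121 - 123) - 21559 = -2 - 21559 = -21561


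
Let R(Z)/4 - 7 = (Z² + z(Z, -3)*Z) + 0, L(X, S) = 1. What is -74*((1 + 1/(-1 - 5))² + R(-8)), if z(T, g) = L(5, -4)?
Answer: -336589/18 ≈ -18699.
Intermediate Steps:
z(T, g) = 1
R(Z) = 28 + 4*Z + 4*Z² (R(Z) = 28 + 4*((Z² + 1*Z) + 0) = 28 + 4*((Z² + Z) + 0) = 28 + 4*((Z + Z²) + 0) = 28 + 4*(Z + Z²) = 28 + (4*Z + 4*Z²) = 28 + 4*Z + 4*Z²)
-74*((1 + 1/(-1 - 5))² + R(-8)) = -74*((1 + 1/(-1 - 5))² + (28 + 4*(-8) + 4*(-8)²)) = -74*((1 + 1/(-6))² + (28 - 32 + 4*64)) = -74*((1 - ⅙)² + (28 - 32 + 256)) = -74*((⅚)² + 252) = -74*(25/36 + 252) = -74*9097/36 = -336589/18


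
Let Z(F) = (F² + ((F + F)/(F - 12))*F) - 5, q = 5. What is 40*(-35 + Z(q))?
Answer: -6200/7 ≈ -885.71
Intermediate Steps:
Z(F) = -5 + F² + 2*F²/(-12 + F) (Z(F) = (F² + ((2*F)/(-12 + F))*F) - 5 = (F² + (2*F/(-12 + F))*F) - 5 = (F² + 2*F²/(-12 + F)) - 5 = -5 + F² + 2*F²/(-12 + F))
40*(-35 + Z(q)) = 40*(-35 + (60 + 5³ - 10*5² - 5*5)/(-12 + 5)) = 40*(-35 + (60 + 125 - 10*25 - 25)/(-7)) = 40*(-35 - (60 + 125 - 250 - 25)/7) = 40*(-35 - ⅐*(-90)) = 40*(-35 + 90/7) = 40*(-155/7) = -6200/7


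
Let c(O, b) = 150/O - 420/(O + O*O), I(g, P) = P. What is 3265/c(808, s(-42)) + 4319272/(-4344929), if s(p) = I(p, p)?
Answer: 927259494206236/52543226397 ≈ 17648.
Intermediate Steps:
s(p) = p
c(O, b) = -420/(O + O**2) + 150/O (c(O, b) = 150/O - 420/(O + O**2) = -420/(O + O**2) + 150/O)
3265/c(808, s(-42)) + 4319272/(-4344929) = 3265/((30*(-9 + 5*808)/(808*(1 + 808)))) + 4319272/(-4344929) = 3265/((30*(1/808)*(-9 + 4040)/809)) + 4319272*(-1/4344929) = 3265/((30*(1/808)*(1/809)*4031)) - 4319272/4344929 = 3265/(60465/326836) - 4319272/4344929 = 3265*(326836/60465) - 4319272/4344929 = 213423908/12093 - 4319272/4344929 = 927259494206236/52543226397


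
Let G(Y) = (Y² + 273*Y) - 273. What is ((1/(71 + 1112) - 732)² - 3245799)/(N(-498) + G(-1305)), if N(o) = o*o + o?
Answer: -3792581934686/2230775669577 ≈ -1.7001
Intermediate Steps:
G(Y) = -273 + Y² + 273*Y
N(o) = o + o² (N(o) = o² + o = o + o²)
((1/(71 + 1112) - 732)² - 3245799)/(N(-498) + G(-1305)) = ((1/(71 + 1112) - 732)² - 3245799)/(-498*(1 - 498) + (-273 + (-1305)² + 273*(-1305))) = ((1/1183 - 732)² - 3245799)/(-498*(-497) + (-273 + 1703025 - 356265)) = ((1/1183 - 732)² - 3245799)/(247506 + 1346487) = ((-865955/1183)² - 3245799)/1593993 = (749878062025/1399489 - 3245799)*(1/1593993) = -3792581934686/1399489*1/1593993 = -3792581934686/2230775669577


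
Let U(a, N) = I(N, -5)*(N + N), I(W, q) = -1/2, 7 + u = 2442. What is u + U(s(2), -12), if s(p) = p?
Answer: 2447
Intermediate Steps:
u = 2435 (u = -7 + 2442 = 2435)
I(W, q) = -1/2 (I(W, q) = -1*1/2 = -1/2)
U(a, N) = -N (U(a, N) = -(N + N)/2 = -N)
u + U(s(2), -12) = 2435 - 1*(-12) = 2435 + 12 = 2447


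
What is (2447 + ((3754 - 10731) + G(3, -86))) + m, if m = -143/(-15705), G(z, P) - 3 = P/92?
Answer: -3271109347/722430 ≈ -4527.9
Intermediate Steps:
G(z, P) = 3 + P/92
m = 143/15705 (m = -143*(-1/15705) = 143/15705 ≈ 0.0091054)
(2447 + ((3754 - 10731) + G(3, -86))) + m = (2447 + ((3754 - 10731) + (3 + (1/92)*(-86)))) + 143/15705 = (2447 + (-6977 + (3 - 43/46))) + 143/15705 = (2447 + (-6977 + 95/46)) + 143/15705 = (2447 - 320847/46) + 143/15705 = -208285/46 + 143/15705 = -3271109347/722430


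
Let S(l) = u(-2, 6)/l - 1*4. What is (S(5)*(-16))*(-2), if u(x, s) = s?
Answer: -448/5 ≈ -89.600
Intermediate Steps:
S(l) = -4 + 6/l (S(l) = 6/l - 1*4 = 6/l - 4 = -4 + 6/l)
(S(5)*(-16))*(-2) = ((-4 + 6/5)*(-16))*(-2) = -14/5*(-16)*(-2) = (224/5)*(-2) = -448/5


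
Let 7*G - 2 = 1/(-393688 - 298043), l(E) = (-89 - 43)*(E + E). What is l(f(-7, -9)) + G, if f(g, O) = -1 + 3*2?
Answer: -6390210979/4842117 ≈ -1319.7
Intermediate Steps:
f(g, O) = 5 (f(g, O) = -1 + 6 = 5)
l(E) = -264*E
G = 1383461/4842117 (G = 2/7 + 1/(7*(-393688 - 298043)) = 2/7 + (⅐)/(-691731) = 2/7 + (⅐)*(-1/691731) = 2/7 - 1/4842117 = 1383461/4842117 ≈ 0.28571)
l(f(-7, -9)) + G = -264*5 + 1383461/4842117 = -1320 + 1383461/4842117 = -6390210979/4842117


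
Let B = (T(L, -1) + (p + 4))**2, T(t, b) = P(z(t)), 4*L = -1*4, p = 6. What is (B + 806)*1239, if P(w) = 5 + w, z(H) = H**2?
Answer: 1315818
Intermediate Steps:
L = -1 (L = (-1*4)/4 = (1/4)*(-4) = -1)
T(t, b) = 5 + t**2
B = 256 (B = ((5 + (-1)**2) + (6 + 4))**2 = ((5 + 1) + 10)**2 = (6 + 10)**2 = 16**2 = 256)
(B + 806)*1239 = (256 + 806)*1239 = 1062*1239 = 1315818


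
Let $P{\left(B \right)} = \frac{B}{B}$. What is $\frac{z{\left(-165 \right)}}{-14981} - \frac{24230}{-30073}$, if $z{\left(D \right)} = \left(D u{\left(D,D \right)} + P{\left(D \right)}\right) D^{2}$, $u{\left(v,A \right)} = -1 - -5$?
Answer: $\frac{539910952705}{450523613} \approx 1198.4$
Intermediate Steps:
$u{\left(v,A \right)} = 4$ ($u{\left(v,A \right)} = -1 + 5 = 4$)
$P{\left(B \right)} = 1$
$z{\left(D \right)} = D^{2} \left(1 + 4 D\right)$ ($z{\left(D \right)} = \left(D 4 + 1\right) D^{2} = \left(4 D + 1\right) D^{2} = \left(1 + 4 D\right) D^{2} = D^{2} \left(1 + 4 D\right)$)
$\frac{z{\left(-165 \right)}}{-14981} - \frac{24230}{-30073} = \frac{\left(-165\right)^{2} \left(1 + 4 \left(-165\right)\right)}{-14981} - \frac{24230}{-30073} = 27225 \left(1 - 660\right) \left(- \frac{1}{14981}\right) - - \frac{24230}{30073} = 27225 \left(-659\right) \left(- \frac{1}{14981}\right) + \frac{24230}{30073} = \left(-17941275\right) \left(- \frac{1}{14981}\right) + \frac{24230}{30073} = \frac{17941275}{14981} + \frac{24230}{30073} = \frac{539910952705}{450523613}$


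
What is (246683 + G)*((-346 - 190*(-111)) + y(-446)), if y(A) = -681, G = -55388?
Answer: 3837951585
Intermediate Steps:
(246683 + G)*((-346 - 190*(-111)) + y(-446)) = (246683 - 55388)*((-346 - 190*(-111)) - 681) = 191295*((-346 + 21090) - 681) = 191295*(20744 - 681) = 191295*20063 = 3837951585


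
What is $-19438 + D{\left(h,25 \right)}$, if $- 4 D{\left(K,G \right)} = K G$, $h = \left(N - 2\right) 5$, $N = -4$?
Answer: $- \frac{38501}{2} \approx -19251.0$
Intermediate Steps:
$h = -30$ ($h = \left(-4 - 2\right) 5 = \left(-6\right) 5 = -30$)
$D{\left(K,G \right)} = - \frac{G K}{4}$ ($D{\left(K,G \right)} = - \frac{K G}{4} = - \frac{G K}{4}$)
$-19438 + D{\left(h,25 \right)} = -19438 - \frac{25}{4} \left(-30\right) = -19438 + \frac{375}{2} = - \frac{38501}{2}$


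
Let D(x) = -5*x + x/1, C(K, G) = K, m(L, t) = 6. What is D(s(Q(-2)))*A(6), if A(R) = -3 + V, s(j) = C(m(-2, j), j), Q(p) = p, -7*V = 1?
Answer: 528/7 ≈ 75.429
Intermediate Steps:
V = -⅐ (V = -⅐*1 = -⅐ ≈ -0.14286)
s(j) = 6
A(R) = -22/7 (A(R) = -3 - ⅐ = -22/7)
D(x) = -4*x (D(x) = -5*x + x*1 = -5*x + x = -4*x)
D(s(Q(-2)))*A(6) = -4*6*(-22/7) = -24*(-22/7) = 528/7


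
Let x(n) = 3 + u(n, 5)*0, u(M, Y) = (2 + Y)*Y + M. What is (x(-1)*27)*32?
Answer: 2592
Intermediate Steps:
u(M, Y) = M + Y*(2 + Y) (u(M, Y) = Y*(2 + Y) + M = M + Y*(2 + Y))
x(n) = 3 (x(n) = 3 + (n + 5² + 2*5)*0 = 3 + (n + 25 + 10)*0 = 3 + (35 + n)*0 = 3 + 0 = 3)
(x(-1)*27)*32 = (3*27)*32 = 81*32 = 2592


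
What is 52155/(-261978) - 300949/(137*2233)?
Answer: -2872646269/2428623386 ≈ -1.1828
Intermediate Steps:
52155/(-261978) - 300949/(137*2233) = 52155*(-1/261978) - 300949/305921 = -17385/87326 - 300949*1/305921 = -17385/87326 - 27359/27811 = -2872646269/2428623386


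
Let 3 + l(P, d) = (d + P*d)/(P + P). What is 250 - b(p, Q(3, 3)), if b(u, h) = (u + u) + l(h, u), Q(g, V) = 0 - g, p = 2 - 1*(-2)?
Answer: 731/3 ≈ 243.67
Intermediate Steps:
p = 4 (p = 2 + 2 = 4)
l(P, d) = -3 + (d + P*d)/(2*P) (l(P, d) = -3 + (d + P*d)/(P + P) = -3 + (d + P*d)/((2*P)) = -3 + (d + P*d)*(1/(2*P)) = -3 + (d + P*d)/(2*P))
Q(g, V) = -g
b(u, h) = 2*u + (u + h*(-6 + u))/(2*h) (b(u, h) = (u + u) + (u + h*(-6 + u))/(2*h) = 2*u + (u + h*(-6 + u))/(2*h))
250 - b(p, Q(3, 3)) = 250 - (-3 + (5/2)*4 + (1/2)*4/(-1*3)) = 250 - (-3 + 10 + (1/2)*4/(-3)) = 250 - (-3 + 10 + (1/2)*4*(-1/3)) = 250 - (-3 + 10 - 2/3) = 250 - 1*19/3 = 250 - 19/3 = 731/3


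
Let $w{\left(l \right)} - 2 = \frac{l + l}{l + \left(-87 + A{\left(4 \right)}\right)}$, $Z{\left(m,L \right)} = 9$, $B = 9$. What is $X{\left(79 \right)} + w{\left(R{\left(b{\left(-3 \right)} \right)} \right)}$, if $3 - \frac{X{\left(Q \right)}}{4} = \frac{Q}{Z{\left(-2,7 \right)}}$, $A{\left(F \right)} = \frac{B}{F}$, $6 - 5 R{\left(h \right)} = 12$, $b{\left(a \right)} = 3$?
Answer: $- \frac{36242}{1719} \approx -21.083$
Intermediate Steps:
$R{\left(h \right)} = - \frac{6}{5}$ ($R{\left(h \right)} = \frac{6}{5} - \frac{12}{5} = - \frac{6}{5}$)
$A{\left(F \right)} = \frac{9}{F}$
$X{\left(Q \right)} = 12 - \frac{4 Q}{9}$ ($X{\left(Q \right)} = 12 - 4 \frac{Q}{9} = 12 - \frac{4 Q}{9}$)
$w{\left(l \right)} = 2 + \frac{2 l}{- \frac{339}{4} + l}$ ($w{\left(l \right)} = 2 + \frac{l + l}{l - \left(87 - \frac{9}{4}\right)} = 2 + \frac{2 l}{l + \left(-87 + 9 \cdot \frac{1}{4}\right)} = 2 + \frac{2 l}{l + \left(-87 + \frac{9}{4}\right)} = 2 + \frac{2 l}{l - \frac{339}{4}} = 2 + \frac{2 l}{- \frac{339}{4} + l}$)
$X{\left(79 \right)} + w{\left(R{\left(b{\left(-3 \right)} \right)} \right)} = \left(12 - \frac{316}{9}\right) + \frac{2 \left(-339 + 8 \left(- \frac{6}{5}\right)\right)}{-339 + 4 \left(- \frac{6}{5}\right)} = \left(12 - \frac{316}{9}\right) + \frac{2 \left(-339 - \frac{48}{5}\right)}{-339 - \frac{24}{5}} = - \frac{208}{9} + 2 \frac{1}{- \frac{1719}{5}} \left(- \frac{1743}{5}\right) = - \frac{208}{9} + 2 \left(- \frac{5}{1719}\right) \left(- \frac{1743}{5}\right) = - \frac{208}{9} + \frac{1162}{573} = - \frac{36242}{1719}$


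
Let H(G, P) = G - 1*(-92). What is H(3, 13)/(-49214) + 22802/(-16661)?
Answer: -1123760423/819954454 ≈ -1.3705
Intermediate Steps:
H(G, P) = 92 + G (H(G, P) = G + 92 = 92 + G)
H(3, 13)/(-49214) + 22802/(-16661) = (92 + 3)/(-49214) + 22802/(-16661) = 95*(-1/49214) + 22802*(-1/16661) = -95/49214 - 22802/16661 = -1123760423/819954454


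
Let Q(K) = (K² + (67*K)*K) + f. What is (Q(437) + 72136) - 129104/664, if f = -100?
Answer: 1083791886/83 ≈ 1.3058e+7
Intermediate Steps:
Q(K) = -100 + 68*K² (Q(K) = (K² + (67*K)*K) - 100 = (K² + 67*K²) - 100 = 68*K² - 100 = -100 + 68*K²)
(Q(437) + 72136) - 129104/664 = ((-100 + 68*437²) + 72136) - 129104/664 = ((-100 + 68*190969) + 72136) - 129104*1/664 = ((-100 + 12985892) + 72136) - 16138/83 = (12985792 + 72136) - 16138/83 = 13057928 - 16138/83 = 1083791886/83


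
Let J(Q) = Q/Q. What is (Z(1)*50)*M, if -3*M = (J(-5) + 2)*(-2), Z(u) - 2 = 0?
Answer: 200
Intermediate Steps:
J(Q) = 1
Z(u) = 2 (Z(u) = 2 + 0 = 2)
M = 2 (M = -(1 + 2)*(-2)/3 = -(-2) = -⅓*(-6) = 2)
(Z(1)*50)*M = (2*50)*2 = 100*2 = 200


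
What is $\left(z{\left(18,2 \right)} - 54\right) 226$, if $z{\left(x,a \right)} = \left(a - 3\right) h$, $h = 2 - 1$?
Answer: $-12430$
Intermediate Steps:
$h = 1$
$z{\left(x,a \right)} = -3 + a$ ($z{\left(x,a \right)} = \left(a - 3\right) 1 = \left(-3 + a\right) 1 = -3 + a$)
$\left(z{\left(18,2 \right)} - 54\right) 226 = \left(\left(-3 + 2\right) - 54\right) 226 = \left(-1 - 54\right) 226 = \left(-55\right) 226 = -12430$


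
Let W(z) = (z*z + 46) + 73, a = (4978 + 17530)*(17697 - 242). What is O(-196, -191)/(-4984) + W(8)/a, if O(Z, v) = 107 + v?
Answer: 589331997/34966065460 ≈ 0.016854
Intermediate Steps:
a = 392877140 (a = 22508*17455 = 392877140)
W(z) = 119 + z² (W(z) = (z² + 46) + 73 = (46 + z²) + 73 = 119 + z²)
O(-196, -191)/(-4984) + W(8)/a = (107 - 191)/(-4984) + (119 + 8²)/392877140 = -84*(-1/4984) + (119 + 64)*(1/392877140) = 3/178 + 183*(1/392877140) = 3/178 + 183/392877140 = 589331997/34966065460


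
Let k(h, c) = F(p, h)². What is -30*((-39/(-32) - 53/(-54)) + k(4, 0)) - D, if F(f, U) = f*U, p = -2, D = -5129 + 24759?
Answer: -3112705/144 ≈ -21616.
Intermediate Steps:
D = 19630
F(f, U) = U*f
k(h, c) = 4*h² (k(h, c) = (h*(-2))² = (-2*h)² = 4*h²)
-30*((-39/(-32) - 53/(-54)) + k(4, 0)) - D = -30*((-39/(-32) - 53/(-54)) + 4*4²) - 1*19630 = -30*((-39*(-1/32) - 53*(-1/54)) + 4*16) - 19630 = -30*((39/32 + 53/54) + 64) - 19630 = -30*(1901/864 + 64) - 19630 = -30*57197/864 - 19630 = -285985/144 - 19630 = -3112705/144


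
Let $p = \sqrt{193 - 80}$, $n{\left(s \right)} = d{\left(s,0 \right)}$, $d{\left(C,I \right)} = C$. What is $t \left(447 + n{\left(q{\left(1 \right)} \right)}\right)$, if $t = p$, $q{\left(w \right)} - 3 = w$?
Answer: $451 \sqrt{113} \approx 4794.2$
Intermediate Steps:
$q{\left(w \right)} = 3 + w$
$n{\left(s \right)} = s$
$p = \sqrt{113} \approx 10.63$
$t = \sqrt{113} \approx 10.63$
$t \left(447 + n{\left(q{\left(1 \right)} \right)}\right) = \sqrt{113} \left(447 + \left(3 + 1\right)\right) = \sqrt{113} \left(447 + 4\right) = \sqrt{113} \cdot 451 = 451 \sqrt{113}$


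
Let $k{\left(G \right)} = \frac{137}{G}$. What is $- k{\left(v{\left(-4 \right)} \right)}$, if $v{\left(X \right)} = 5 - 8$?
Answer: $\frac{137}{3} \approx 45.667$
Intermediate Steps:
$v{\left(X \right)} = -3$ ($v{\left(X \right)} = 5 - 8 = -3$)
$- k{\left(v{\left(-4 \right)} \right)} = - \frac{137}{-3} = - \frac{137 \left(-1\right)}{3} = \left(-1\right) \left(- \frac{137}{3}\right) = \frac{137}{3}$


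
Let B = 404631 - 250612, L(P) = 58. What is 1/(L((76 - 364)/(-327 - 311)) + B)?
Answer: 1/154077 ≈ 6.4903e-6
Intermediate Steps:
B = 154019
1/(L((76 - 364)/(-327 - 311)) + B) = 1/(58 + 154019) = 1/154077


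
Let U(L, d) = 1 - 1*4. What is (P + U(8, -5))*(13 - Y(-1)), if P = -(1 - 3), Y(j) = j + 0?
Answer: -14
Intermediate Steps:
U(L, d) = -3 (U(L, d) = 1 - 4 = -3)
Y(j) = j
P = 2 (P = -1*(-2) = 2)
(P + U(8, -5))*(13 - Y(-1)) = (2 - 3)*(13 - 1*(-1)) = -(13 + 1) = -1*14 = -14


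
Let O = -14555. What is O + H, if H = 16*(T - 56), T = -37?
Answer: -16043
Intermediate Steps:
H = -1488 (H = 16*(-37 - 56) = 16*(-93) = -1488)
O + H = -14555 - 1488 = -16043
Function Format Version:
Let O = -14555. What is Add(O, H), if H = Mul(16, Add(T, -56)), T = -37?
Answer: -16043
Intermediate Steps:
H = -1488 (H = Mul(16, Add(-37, -56)) = Mul(16, -93) = -1488)
Add(O, H) = Add(-14555, -1488) = -16043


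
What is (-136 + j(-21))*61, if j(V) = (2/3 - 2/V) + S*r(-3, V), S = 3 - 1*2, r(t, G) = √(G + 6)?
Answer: -173240/21 + 61*I*√15 ≈ -8249.5 + 236.25*I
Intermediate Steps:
r(t, G) = √(6 + G)
S = 1 (S = 3 - 2 = 1)
j(V) = ⅔ + √(6 + V) - 2/V (j(V) = (2/3 - 2/V) + 1*√(6 + V) = (2*(⅓) - 2/V) + √(6 + V) = (⅔ - 2/V) + √(6 + V) = ⅔ + √(6 + V) - 2/V)
(-136 + j(-21))*61 = (-136 + (⅔ + √(6 - 21) - 2/(-21)))*61 = (-136 + (⅔ + √(-15) - 2*(-1/21)))*61 = (-136 + (⅔ + I*√15 + 2/21))*61 = (-136 + (16/21 + I*√15))*61 = (-2840/21 + I*√15)*61 = -173240/21 + 61*I*√15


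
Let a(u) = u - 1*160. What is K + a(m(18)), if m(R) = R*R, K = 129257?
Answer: 129421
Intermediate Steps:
m(R) = R**2
a(u) = -160 + u (a(u) = u - 160 = -160 + u)
K + a(m(18)) = 129257 + (-160 + 18**2) = 129257 + (-160 + 324) = 129257 + 164 = 129421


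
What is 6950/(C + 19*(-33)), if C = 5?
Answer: -3475/311 ≈ -11.174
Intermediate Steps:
6950/(C + 19*(-33)) = 6950/(5 + 19*(-33)) = 6950/(5 - 627) = 6950/(-622) = 6950*(-1/622) = -3475/311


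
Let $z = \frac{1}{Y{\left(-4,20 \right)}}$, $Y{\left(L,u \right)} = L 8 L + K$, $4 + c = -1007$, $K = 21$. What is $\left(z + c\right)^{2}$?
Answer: $\frac{22691807044}{22201} \approx 1.0221 \cdot 10^{6}$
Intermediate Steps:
$c = -1011$ ($c = -4 - 1007 = -1011$)
$Y{\left(L,u \right)} = 21 + 8 L^{2}$ ($Y{\left(L,u \right)} = L 8 L + 21 = 8 L L + 21 = 8 L^{2} + 21 = 21 + 8 L^{2}$)
$z = \frac{1}{149}$ ($z = \frac{1}{21 + 8 \left(-4\right)^{2}} = \frac{1}{21 + 8 \cdot 16} = \frac{1}{21 + 128} = \frac{1}{149} \approx 0.0067114$)
$\left(z + c\right)^{2} = \left(\frac{1}{149} - 1011\right)^{2} = \left(- \frac{150638}{149}\right)^{2} = \frac{22691807044}{22201}$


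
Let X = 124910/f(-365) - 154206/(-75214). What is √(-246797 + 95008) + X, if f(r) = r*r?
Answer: 2993907509/1002038515 + I*√151789 ≈ 2.9878 + 389.6*I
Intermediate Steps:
f(r) = r²
X = 2993907509/1002038515 (X = 124910/((-365)²) - 154206/(-75214) = 124910/133225 - 154206*(-1/75214) = 124910*(1/133225) + 77103/37607 = 24982/26645 + 77103/37607 = 2993907509/1002038515 ≈ 2.9878)
√(-246797 + 95008) + X = √(-246797 + 95008) + 2993907509/1002038515 = √(-151789) + 2993907509/1002038515 = I*√151789 + 2993907509/1002038515 = 2993907509/1002038515 + I*√151789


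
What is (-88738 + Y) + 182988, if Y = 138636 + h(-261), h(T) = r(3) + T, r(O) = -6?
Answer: 232619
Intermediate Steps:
h(T) = -6 + T
Y = 138369 (Y = 138636 + (-6 - 261) = 138636 - 267 = 138369)
(-88738 + Y) + 182988 = (-88738 + 138369) + 182988 = 49631 + 182988 = 232619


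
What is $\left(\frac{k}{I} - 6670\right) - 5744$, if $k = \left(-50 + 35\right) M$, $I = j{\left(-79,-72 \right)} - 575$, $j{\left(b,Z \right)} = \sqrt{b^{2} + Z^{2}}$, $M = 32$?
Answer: $- \frac{1650947}{133} + \frac{\sqrt{457}}{133} \approx -12413.0$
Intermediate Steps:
$j{\left(b,Z \right)} = \sqrt{Z^{2} + b^{2}}$
$I = -575 + 5 \sqrt{457}$ ($I = \sqrt{\left(-72\right)^{2} + \left(-79\right)^{2}} - 575 = \sqrt{5184 + 6241} - 575 = \sqrt{11425} - 575 = 5 \sqrt{457} - 575 = -575 + 5 \sqrt{457} \approx -468.11$)
$k = -480$ ($k = \left(-50 + 35\right) 32 = \left(-15\right) 32 = -480$)
$\left(\frac{k}{I} - 6670\right) - 5744 = \left(- \frac{480}{-575 + 5 \sqrt{457}} - 6670\right) - 5744 = \left(-6670 - \frac{480}{-575 + 5 \sqrt{457}}\right) - 5744 = -12414 - \frac{480}{-575 + 5 \sqrt{457}}$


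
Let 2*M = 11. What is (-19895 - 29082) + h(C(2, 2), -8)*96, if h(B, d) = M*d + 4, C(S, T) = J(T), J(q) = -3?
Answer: -52817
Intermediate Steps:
M = 11/2 (M = (½)*11 = 11/2 ≈ 5.5000)
C(S, T) = -3
h(B, d) = 4 + 11*d/2 (h(B, d) = 11*d/2 + 4 = 4 + 11*d/2)
(-19895 - 29082) + h(C(2, 2), -8)*96 = (-19895 - 29082) + (4 + (11/2)*(-8))*96 = -48977 + (4 - 44)*96 = -48977 - 40*96 = -48977 - 3840 = -52817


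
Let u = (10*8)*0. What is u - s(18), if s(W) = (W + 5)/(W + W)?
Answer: -23/36 ≈ -0.63889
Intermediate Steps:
u = 0 (u = 80*0 = 0)
s(W) = (5 + W)/(2*W) (s(W) = (5 + W)/((2*W)) = (5 + W)*(1/(2*W)) = (5 + W)/(2*W))
u - s(18) = 0 - (5 + 18)/(2*18) = 0 - 23/(2*18) = 0 - 1*23/36 = 0 - 23/36 = -23/36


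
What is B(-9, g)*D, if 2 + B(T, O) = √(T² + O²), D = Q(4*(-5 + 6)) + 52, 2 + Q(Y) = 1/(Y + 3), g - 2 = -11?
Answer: -702/7 + 3159*√2/7 ≈ 537.93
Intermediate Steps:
g = -9 (g = 2 - 11 = -9)
Q(Y) = -2 + 1/(3 + Y) (Q(Y) = -2 + 1/(Y + 3) = -2 + 1/(3 + Y))
D = 351/7 (D = (-5 - 8*(-5 + 6))/(3 + 4*(-5 + 6)) + 52 = (-5 - 8)/(3 + 4*1) + 52 = (-5 - 2*4)/(3 + 4) + 52 = (-5 - 8)/7 + 52 = (⅐)*(-13) + 52 = -13/7 + 52 = 351/7 ≈ 50.143)
B(T, O) = -2 + √(O² + T²) (B(T, O) = -2 + √(T² + O²) = -2 + √(O² + T²))
B(-9, g)*D = (-2 + √((-9)² + (-9)²))*(351/7) = (-2 + √(81 + 81))*(351/7) = (-2 + √162)*(351/7) = (-2 + 9*√2)*(351/7) = -702/7 + 3159*√2/7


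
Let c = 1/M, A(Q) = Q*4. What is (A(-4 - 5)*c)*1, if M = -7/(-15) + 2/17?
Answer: -9180/149 ≈ -61.611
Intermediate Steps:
A(Q) = 4*Q
M = 149/255 (M = -7*(-1/15) + 2*(1/17) = 7/15 + 2/17 = 149/255 ≈ 0.58431)
c = 255/149 (c = 1/(149/255) = 255/149 ≈ 1.7114)
(A(-4 - 5)*c)*1 = ((4*(-4 - 5))*(255/149))*1 = ((4*(-9))*(255/149))*1 = -36*255/149*1 = -9180/149*1 = -9180/149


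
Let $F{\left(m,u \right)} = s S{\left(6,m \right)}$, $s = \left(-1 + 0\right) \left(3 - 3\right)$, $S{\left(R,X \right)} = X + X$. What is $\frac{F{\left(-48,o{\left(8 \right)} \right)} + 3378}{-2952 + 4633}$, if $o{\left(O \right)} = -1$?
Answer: $\frac{3378}{1681} \approx 2.0095$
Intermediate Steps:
$S{\left(R,X \right)} = 2 X$
$s = 0$ ($s = \left(-1\right) 0 = 0$)
$F{\left(m,u \right)} = 0$ ($F{\left(m,u \right)} = 0 \cdot 2 m = 0$)
$\frac{F{\left(-48,o{\left(8 \right)} \right)} + 3378}{-2952 + 4633} = \frac{0 + 3378}{-2952 + 4633} = \frac{3378}{1681}$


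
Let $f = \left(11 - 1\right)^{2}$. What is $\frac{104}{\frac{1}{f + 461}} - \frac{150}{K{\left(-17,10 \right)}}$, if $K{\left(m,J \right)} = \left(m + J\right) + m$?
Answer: $\frac{233401}{4} \approx 58350.0$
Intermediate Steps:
$K{\left(m,J \right)} = J + 2 m$ ($K{\left(m,J \right)} = \left(J + m\right) + m = J + 2 m$)
$f = 100$ ($f = 10^{2} = 100$)
$\frac{104}{\frac{1}{f + 461}} - \frac{150}{K{\left(-17,10 \right)}} = \frac{104}{\frac{1}{100 + 461}} - \frac{150}{10 + 2 \left(-17\right)} = \frac{104}{\frac{1}{561}} - \frac{150}{10 - 34} = 104 \frac{1}{\frac{1}{561}} - \frac{150}{-24} = 104 \cdot 561 - - \frac{25}{4} = 58344 + \frac{25}{4} = \frac{233401}{4}$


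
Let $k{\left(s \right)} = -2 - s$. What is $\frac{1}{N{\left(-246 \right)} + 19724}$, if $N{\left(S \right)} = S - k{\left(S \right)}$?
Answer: $\frac{1}{19234} \approx 5.1991 \cdot 10^{-5}$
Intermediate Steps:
$N{\left(S \right)} = 2 + 2 S$ ($N{\left(S \right)} = S - \left(-2 - S\right) = S + \left(2 + S\right) = 2 + 2 S$)
$\frac{1}{N{\left(-246 \right)} + 19724} = \frac{1}{\left(2 + 2 \left(-246\right)\right) + 19724} = \frac{1}{\left(2 - 492\right) + 19724} = \frac{1}{-490 + 19724} = \frac{1}{19234}$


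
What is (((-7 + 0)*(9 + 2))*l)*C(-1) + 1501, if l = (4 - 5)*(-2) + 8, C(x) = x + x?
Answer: 3041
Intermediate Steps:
C(x) = 2*x
l = 10 (l = -1*(-2) + 8 = 2 + 8 = 10)
(((-7 + 0)*(9 + 2))*l)*C(-1) + 1501 = (((-7 + 0)*(9 + 2))*10)*(2*(-1)) + 1501 = (-7*11*10)*(-2) + 1501 = -77*10*(-2) + 1501 = -770*(-2) + 1501 = 1540 + 1501 = 3041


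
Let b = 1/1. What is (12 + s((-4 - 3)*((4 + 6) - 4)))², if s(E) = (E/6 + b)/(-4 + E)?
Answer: 77841/529 ≈ 147.15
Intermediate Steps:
b = 1
s(E) = (1 + E/6)/(-4 + E) (s(E) = (E/6 + 1)/(-4 + E) = (1 + E/6)/(-4 + E))
(12 + s((-4 - 3)*((4 + 6) - 4)))² = (12 + (6 + (-4 - 3)*((4 + 6) - 4))/(6*(-4 + (-4 - 3)*((4 + 6) - 4))))² = (12 + (6 - 7*(10 - 4))/(6*(-4 - 7*(10 - 4))))² = (12 + (6 - 7*6)/(6*(-4 - 7*6)))² = (12 + (6 - 42)/(6*(-4 - 42)))² = (12 + (⅙)*(-36)/(-46))² = (12 + (⅙)*(-1/46)*(-36))² = (12 + 3/23)² = (279/23)² = 77841/529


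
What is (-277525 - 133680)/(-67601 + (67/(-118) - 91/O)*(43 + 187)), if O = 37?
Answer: 897660515/149092938 ≈ 6.0208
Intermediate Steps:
(-277525 - 133680)/(-67601 + (67/(-118) - 91/O)*(43 + 187)) = (-277525 - 133680)/(-67601 + (67/(-118) - 91/37)*(43 + 187)) = -411205/(-67601 + (67*(-1/118) - 91*1/37)*230) = -411205/(-67601 + (-67/118 - 91/37)*230) = -411205/(-67601 - 13217/4366*230) = -411205/(-67601 - 1519955/2183) = -411205/(-149092938/2183) = -411205*(-2183/149092938) = 897660515/149092938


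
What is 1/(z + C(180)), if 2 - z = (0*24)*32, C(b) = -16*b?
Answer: -1/2878 ≈ -0.00034746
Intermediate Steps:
z = 2 (z = 2 - 0*24*32 = 2 - 0*32 = 2 - 1*0 = 2 + 0 = 2)
1/(z + C(180)) = 1/(2 - 16*180) = 1/(2 - 2880) = 1/(-2878) = -1/2878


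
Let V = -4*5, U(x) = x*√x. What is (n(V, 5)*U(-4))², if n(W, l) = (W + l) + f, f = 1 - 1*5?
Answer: -23104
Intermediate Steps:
f = -4 (f = 1 - 5 = -4)
U(x) = x^(3/2)
V = -20
n(W, l) = -4 + W + l (n(W, l) = (W + l) - 4 = -4 + W + l)
(n(V, 5)*U(-4))² = ((-4 - 20 + 5)*(-4)^(3/2))² = (-(-152)*I)² = (152*I)² = -23104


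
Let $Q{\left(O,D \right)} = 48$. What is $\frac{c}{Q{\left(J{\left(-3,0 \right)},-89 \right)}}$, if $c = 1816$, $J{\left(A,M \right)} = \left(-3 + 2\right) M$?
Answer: $\frac{227}{6} \approx 37.833$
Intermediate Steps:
$J{\left(A,M \right)} = - M$
$\frac{c}{Q{\left(J{\left(-3,0 \right)},-89 \right)}} = \frac{1816}{48} = 1816 \cdot \frac{1}{48} = \frac{227}{6}$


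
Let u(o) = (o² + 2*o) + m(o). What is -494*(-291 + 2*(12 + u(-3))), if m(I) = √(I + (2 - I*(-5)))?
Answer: 128934 - 3952*I ≈ 1.2893e+5 - 3952.0*I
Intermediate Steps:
m(I) = √(2 + 6*I) (m(I) = √(I + (2 - (-5)*I)) = √(I + (2 + 5*I)) = √(2 + 6*I))
u(o) = o² + √(2 + 6*o) + 2*o (u(o) = (o² + 2*o) + √(2 + 6*o) = o² + √(2 + 6*o) + 2*o)
-494*(-291 + 2*(12 + u(-3))) = -494*(-291 + 2*(12 + ((-3)² + √(2 + 6*(-3)) + 2*(-3)))) = -494*(-291 + 2*(12 + (9 + √(2 - 18) - 6))) = -494*(-291 + 2*(12 + (9 + √(-16) - 6))) = -494*(-291 + 2*(12 + (9 + 4*I - 6))) = -494*(-291 + 2*(12 + (3 + 4*I))) = -494*(-291 + 2*(15 + 4*I)) = -494*(-291 + (30 + 8*I)) = -494*(-261 + 8*I) = 128934 - 3952*I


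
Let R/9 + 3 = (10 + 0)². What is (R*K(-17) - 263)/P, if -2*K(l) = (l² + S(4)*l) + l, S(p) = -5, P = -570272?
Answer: 4397/16064 ≈ 0.27372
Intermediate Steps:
R = 873 (R = -27 + 9*(10 + 0)² = -27 + 9*10² = -27 + 9*100 = -27 + 900 = 873)
K(l) = 2*l - l²/2 (K(l) = -((l² - 5*l) + l)/2 = -(l² - 4*l)/2 = 2*l - l²/2)
(R*K(-17) - 263)/P = (873*((½)*(-17)*(4 - 1*(-17))) - 263)/(-570272) = (873*((½)*(-17)*(4 + 17)) - 263)*(-1/570272) = (873*((½)*(-17)*21) - 263)*(-1/570272) = (873*(-357/2) - 263)*(-1/570272) = (-311661/2 - 263)*(-1/570272) = -312187/2*(-1/570272) = 4397/16064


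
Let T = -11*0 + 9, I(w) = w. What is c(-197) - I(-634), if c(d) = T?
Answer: 643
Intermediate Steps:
T = 9 (T = 0 + 9 = 9)
c(d) = 9
c(-197) - I(-634) = 9 - 1*(-634) = 9 + 634 = 643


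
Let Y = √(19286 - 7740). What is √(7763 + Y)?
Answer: √(7763 + √11546) ≈ 88.716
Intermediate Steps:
Y = √11546 ≈ 107.45
√(7763 + Y) = √(7763 + √11546)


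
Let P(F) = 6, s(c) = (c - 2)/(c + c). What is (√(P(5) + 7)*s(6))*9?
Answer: 3*√13 ≈ 10.817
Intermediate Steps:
s(c) = (-2 + c)/(2*c) (s(c) = (-2 + c)/((2*c)) = (-2 + c)*(1/(2*c)) = (-2 + c)/(2*c))
(√(P(5) + 7)*s(6))*9 = (√(6 + 7)*((½)*(-2 + 6)/6))*9 = (√13*((½)*(⅙)*4))*9 = (√13*(⅓))*9 = (√13/3)*9 = 3*√13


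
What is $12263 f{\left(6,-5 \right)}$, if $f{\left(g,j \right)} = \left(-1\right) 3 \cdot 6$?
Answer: $-220734$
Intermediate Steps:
$f{\left(g,j \right)} = -18$ ($f{\left(g,j \right)} = \left(-3\right) 6 = -18$)
$12263 f{\left(6,-5 \right)} = 12263 \left(-18\right) = -220734$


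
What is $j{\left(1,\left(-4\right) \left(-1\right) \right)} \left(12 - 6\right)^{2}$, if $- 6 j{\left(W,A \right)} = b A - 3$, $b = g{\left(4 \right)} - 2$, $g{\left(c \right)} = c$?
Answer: $-30$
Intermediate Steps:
$b = 2$ ($b = 4 - 2 = 2$)
$j{\left(W,A \right)} = \frac{1}{2} - \frac{A}{3}$ ($j{\left(W,A \right)} = - \frac{2 A - 3}{6} = - \frac{-3 + 2 A}{6} = \frac{1}{2} - \frac{A}{3}$)
$j{\left(1,\left(-4\right) \left(-1\right) \right)} \left(12 - 6\right)^{2} = \left(\frac{1}{2} - \frac{\left(-4\right) \left(-1\right)}{3}\right) \left(12 - 6\right)^{2} = \left(\frac{1}{2} - \frac{4}{3}\right) 6^{2} = \left(\frac{1}{2} - \frac{4}{3}\right) 36 = \left(- \frac{5}{6}\right) 36 = -30$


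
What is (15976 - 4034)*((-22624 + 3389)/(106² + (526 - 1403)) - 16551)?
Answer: -2047707207448/10359 ≈ -1.9767e+8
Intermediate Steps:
(15976 - 4034)*((-22624 + 3389)/(106² + (526 - 1403)) - 16551) = 11942*(-19235/(11236 - 877) - 16551) = 11942*(-19235/10359 - 16551) = 11942*(-171471044/10359) = -2047707207448/10359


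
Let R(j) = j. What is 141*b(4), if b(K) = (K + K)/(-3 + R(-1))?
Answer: -282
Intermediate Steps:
b(K) = -K/2 (b(K) = (K + K)/(-3 - 1) = (2*K)/(-4) = (2*K)*(-1/4) = -K/2)
141*b(4) = 141*(-1/2*4) = 141*(-2) = -282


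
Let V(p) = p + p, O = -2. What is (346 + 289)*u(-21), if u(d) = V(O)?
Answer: -2540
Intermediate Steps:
V(p) = 2*p
u(d) = -4 (u(d) = 2*(-2) = -4)
(346 + 289)*u(-21) = (346 + 289)*(-4) = 635*(-4) = -2540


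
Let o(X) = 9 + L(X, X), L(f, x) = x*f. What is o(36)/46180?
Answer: 261/9236 ≈ 0.028259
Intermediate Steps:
L(f, x) = f*x
o(X) = 9 + X² (o(X) = 9 + X*X = 9 + X²)
o(36)/46180 = (9 + 36²)/46180 = (9 + 1296)*(1/46180) = 1305*(1/46180) = 261/9236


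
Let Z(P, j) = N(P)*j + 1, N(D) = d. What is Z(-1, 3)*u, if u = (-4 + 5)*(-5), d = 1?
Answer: -20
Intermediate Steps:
N(D) = 1
Z(P, j) = 1 + j (Z(P, j) = 1*j + 1 = j + 1 = 1 + j)
u = -5 (u = 1*(-5) = -5)
Z(-1, 3)*u = (1 + 3)*(-5) = 4*(-5) = -20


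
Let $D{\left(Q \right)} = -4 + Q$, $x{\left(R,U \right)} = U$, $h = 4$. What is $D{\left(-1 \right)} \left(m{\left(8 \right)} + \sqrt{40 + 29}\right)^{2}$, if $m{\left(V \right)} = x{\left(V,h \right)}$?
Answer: $-425 - 40 \sqrt{69} \approx -757.26$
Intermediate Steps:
$m{\left(V \right)} = 4$
$D{\left(-1 \right)} \left(m{\left(8 \right)} + \sqrt{40 + 29}\right)^{2} = \left(-4 - 1\right) \left(4 + \sqrt{40 + 29}\right)^{2} = - 5 \left(4 + \sqrt{69}\right)^{2}$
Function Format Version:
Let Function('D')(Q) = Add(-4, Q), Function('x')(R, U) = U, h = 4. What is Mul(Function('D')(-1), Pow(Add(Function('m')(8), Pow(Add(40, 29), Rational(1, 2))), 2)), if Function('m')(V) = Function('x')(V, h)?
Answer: Add(-425, Mul(-40, Pow(69, Rational(1, 2)))) ≈ -757.26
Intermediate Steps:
Function('m')(V) = 4
Mul(Function('D')(-1), Pow(Add(Function('m')(8), Pow(Add(40, 29), Rational(1, 2))), 2)) = Mul(Add(-4, -1), Pow(Add(4, Pow(Add(40, 29), Rational(1, 2))), 2)) = Mul(-5, Pow(Add(4, Pow(69, Rational(1, 2))), 2))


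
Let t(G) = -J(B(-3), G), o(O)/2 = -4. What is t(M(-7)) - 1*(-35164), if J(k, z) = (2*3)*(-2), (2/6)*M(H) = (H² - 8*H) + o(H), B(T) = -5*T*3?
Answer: 35176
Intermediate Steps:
o(O) = -8 (o(O) = 2*(-4) = -8)
B(T) = -15*T
M(H) = -24 - 24*H + 3*H² (M(H) = 3*((H² - 8*H) - 8) = 3*(-8 + H² - 8*H) = -24 - 24*H + 3*H²)
J(k, z) = -12 (J(k, z) = 6*(-2) = -12)
t(G) = 12 (t(G) = -1*(-12) = 12)
t(M(-7)) - 1*(-35164) = 12 - 1*(-35164) = 12 + 35164 = 35176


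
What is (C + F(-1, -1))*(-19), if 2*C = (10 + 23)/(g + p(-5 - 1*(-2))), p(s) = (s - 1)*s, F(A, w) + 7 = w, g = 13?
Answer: 6973/50 ≈ 139.46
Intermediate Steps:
F(A, w) = -7 + w
p(s) = s*(-1 + s) (p(s) = (-1 + s)*s = s*(-1 + s))
C = 33/50 (C = ((10 + 23)/(13 + (-5 - 1*(-2))*(-1 + (-5 - 1*(-2)))))/2 = (33/(13 + (-5 + 2)*(-1 + (-5 + 2))))/2 = (33/(13 - 3*(-1 - 3)))/2 = (33/(13 - 3*(-4)))/2 = (33/(13 + 12))/2 = (33/25)/2 = (33*(1/25))/2 = (½)*(33/25) = 33/50 ≈ 0.66000)
(C + F(-1, -1))*(-19) = (33/50 + (-7 - 1))*(-19) = (33/50 - 8)*(-19) = -367/50*(-19) = 6973/50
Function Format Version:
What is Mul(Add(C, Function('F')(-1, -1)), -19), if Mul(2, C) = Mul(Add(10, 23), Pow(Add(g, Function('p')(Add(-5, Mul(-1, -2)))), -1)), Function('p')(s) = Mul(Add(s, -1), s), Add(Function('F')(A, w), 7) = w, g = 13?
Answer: Rational(6973, 50) ≈ 139.46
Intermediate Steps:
Function('F')(A, w) = Add(-7, w)
Function('p')(s) = Mul(s, Add(-1, s)) (Function('p')(s) = Mul(Add(-1, s), s) = Mul(s, Add(-1, s)))
C = Rational(33, 50) (C = Mul(Rational(1, 2), Mul(Add(10, 23), Pow(Add(13, Mul(Add(-5, Mul(-1, -2)), Add(-1, Add(-5, Mul(-1, -2))))), -1))) = Mul(Rational(1, 2), Mul(33, Pow(Add(13, Mul(Add(-5, 2), Add(-1, Add(-5, 2)))), -1))) = Mul(Rational(1, 2), Mul(33, Pow(Add(13, Mul(-3, Add(-1, -3))), -1))) = Mul(Rational(1, 2), Mul(33, Pow(Add(13, Mul(-3, -4)), -1))) = Mul(Rational(1, 2), Mul(33, Pow(Add(13, 12), -1))) = Mul(Rational(1, 2), Mul(33, Pow(25, -1))) = Mul(Rational(1, 2), Mul(33, Rational(1, 25))) = Mul(Rational(1, 2), Rational(33, 25)) = Rational(33, 50) ≈ 0.66000)
Mul(Add(C, Function('F')(-1, -1)), -19) = Mul(Add(Rational(33, 50), Add(-7, -1)), -19) = Mul(Add(Rational(33, 50), -8), -19) = Mul(Rational(-367, 50), -19) = Rational(6973, 50)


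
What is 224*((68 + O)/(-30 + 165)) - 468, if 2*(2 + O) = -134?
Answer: -63404/135 ≈ -469.66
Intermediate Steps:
O = -69 (O = -2 + (1/2)*(-134) = -2 - 67 = -69)
224*((68 + O)/(-30 + 165)) - 468 = 224*((68 - 69)/(-30 + 165)) - 468 = 224*(-1/135) - 468 = -224/135 - 468 = -63404/135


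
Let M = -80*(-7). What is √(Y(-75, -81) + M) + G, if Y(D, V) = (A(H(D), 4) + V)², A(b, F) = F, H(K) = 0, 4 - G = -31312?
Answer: 31316 + 3*√721 ≈ 31397.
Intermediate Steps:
G = 31316 (G = 4 - 1*(-31312) = 4 + 31312 = 31316)
Y(D, V) = (4 + V)²
M = 560
√(Y(-75, -81) + M) + G = √((4 - 81)² + 560) + 31316 = √((-77)² + 560) + 31316 = √(5929 + 560) + 31316 = √6489 + 31316 = 3*√721 + 31316 = 31316 + 3*√721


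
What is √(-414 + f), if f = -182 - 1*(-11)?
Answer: 3*I*√65 ≈ 24.187*I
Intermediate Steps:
f = -171 (f = -182 + 11 = -171)
√(-414 + f) = √(-414 - 171) = √(-585) = 3*I*√65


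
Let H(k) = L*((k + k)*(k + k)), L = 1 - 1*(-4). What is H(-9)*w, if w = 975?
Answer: 1579500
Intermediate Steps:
L = 5 (L = 1 + 4 = 5)
H(k) = 20*k² (H(k) = 5*((k + k)*(k + k)) = 5*((2*k)*(2*k)) = 5*(4*k²) = 20*k²)
H(-9)*w = (20*(-9)²)*975 = (20*81)*975 = 1620*975 = 1579500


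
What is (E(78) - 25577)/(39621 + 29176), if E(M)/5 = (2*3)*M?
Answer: -23237/68797 ≈ -0.33776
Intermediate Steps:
E(M) = 30*M (E(M) = 5*((2*3)*M) = 5*(6*M) = 30*M)
(E(78) - 25577)/(39621 + 29176) = (30*78 - 25577)/(39621 + 29176) = (2340 - 25577)/68797 = -23237*1/68797 = -23237/68797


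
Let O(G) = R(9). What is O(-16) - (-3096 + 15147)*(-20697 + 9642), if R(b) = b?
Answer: 133223814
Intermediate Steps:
O(G) = 9
O(-16) - (-3096 + 15147)*(-20697 + 9642) = 9 - (-3096 + 15147)*(-20697 + 9642) = 9 - 12051*(-11055) = 9 - 1*(-133223805) = 9 + 133223805 = 133223814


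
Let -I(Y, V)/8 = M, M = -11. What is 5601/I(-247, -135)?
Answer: 5601/88 ≈ 63.648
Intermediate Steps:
I(Y, V) = 88 (I(Y, V) = -8*(-11) = 88)
5601/I(-247, -135) = 5601/88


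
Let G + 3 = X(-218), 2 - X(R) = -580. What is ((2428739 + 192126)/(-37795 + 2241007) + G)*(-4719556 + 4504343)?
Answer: -275102605565569/2203212 ≈ -1.2486e+8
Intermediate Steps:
X(R) = 582 (X(R) = 2 - 1*(-580) = 2 + 580 = 582)
G = 579 (G = -3 + 582 = 579)
((2428739 + 192126)/(-37795 + 2241007) + G)*(-4719556 + 4504343) = ((2428739 + 192126)/(-37795 + 2241007) + 579)*(-4719556 + 4504343) = (2620865/2203212 + 579)*(-215213) = (1278280613/2203212)*(-215213) = -275102605565569/2203212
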